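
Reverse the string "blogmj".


Input: blogmj
Reading characters right to left:
  Position 5: 'j'
  Position 4: 'm'
  Position 3: 'g'
  Position 2: 'o'
  Position 1: 'l'
  Position 0: 'b'
Reversed: jmgolb

jmgolb


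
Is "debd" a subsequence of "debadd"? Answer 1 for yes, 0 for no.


Check if "debd" is a subsequence of "debadd"
Greedy scan:
  Position 0 ('d'): matches sub[0] = 'd'
  Position 1 ('e'): matches sub[1] = 'e'
  Position 2 ('b'): matches sub[2] = 'b'
  Position 3 ('a'): no match needed
  Position 4 ('d'): matches sub[3] = 'd'
  Position 5 ('d'): no match needed
All 4 characters matched => is a subsequence

1


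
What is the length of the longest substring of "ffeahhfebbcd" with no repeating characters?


Input: "ffeahhfebbcd"
Sliding window (track last position of each char):
  Position 0 ('f'): window [0,0] length 1 -- new best
  Position 1 ('f'): repeat (last at 0), move window start to 1
  Position 1 ('f'): window [1,1] length 1
  Position 2 ('e'): window [1,2] length 2 -- new best
  Position 3 ('a'): window [1,3] length 3 -- new best
  Position 4 ('h'): window [1,4] length 4 -- new best
  Position 5 ('h'): repeat (last at 4), move window start to 5
  Position 5 ('h'): window [5,5] length 1
  Position 6 ('f'): window [5,6] length 2
  Position 7 ('e'): window [5,7] length 3
  Position 8 ('b'): window [5,8] length 4
  Position 9 ('b'): repeat (last at 8), move window start to 9
  Position 9 ('b'): window [9,9] length 1
  Position 10 ('c'): window [9,10] length 2
  Position 11 ('d'): window [9,11] length 3
Longest substring with no repeats: "feah" with length 4

4


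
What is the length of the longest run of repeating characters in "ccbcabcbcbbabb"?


Input: "ccbcabcbcbbabb"
Scanning for longest run:
  Position 1 ('c'): continues run of 'c', length=2
  Position 2 ('b'): new char, reset run to 1
  Position 3 ('c'): new char, reset run to 1
  Position 4 ('a'): new char, reset run to 1
  Position 5 ('b'): new char, reset run to 1
  Position 6 ('c'): new char, reset run to 1
  Position 7 ('b'): new char, reset run to 1
  Position 8 ('c'): new char, reset run to 1
  Position 9 ('b'): new char, reset run to 1
  Position 10 ('b'): continues run of 'b', length=2
  Position 11 ('a'): new char, reset run to 1
  Position 12 ('b'): new char, reset run to 1
  Position 13 ('b'): continues run of 'b', length=2
Longest run: 'c' with length 2

2


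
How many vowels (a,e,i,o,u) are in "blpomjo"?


Input: blpomjo
Checking each character:
  'b' at position 0: consonant
  'l' at position 1: consonant
  'p' at position 2: consonant
  'o' at position 3: vowel (running total: 1)
  'm' at position 4: consonant
  'j' at position 5: consonant
  'o' at position 6: vowel (running total: 2)
Total vowels: 2

2


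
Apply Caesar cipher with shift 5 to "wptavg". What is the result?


Caesar cipher: shift "wptavg" by 5
  'w' (pos 22) + 5 = pos 1 = 'b'
  'p' (pos 15) + 5 = pos 20 = 'u'
  't' (pos 19) + 5 = pos 24 = 'y'
  'a' (pos 0) + 5 = pos 5 = 'f'
  'v' (pos 21) + 5 = pos 0 = 'a'
  'g' (pos 6) + 5 = pos 11 = 'l'
Result: buyfal

buyfal


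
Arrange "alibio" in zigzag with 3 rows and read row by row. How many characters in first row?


Zigzag "alibio" into 3 rows:
Placing characters:
  'a' => row 0
  'l' => row 1
  'i' => row 2
  'b' => row 1
  'i' => row 0
  'o' => row 1
Rows:
  Row 0: "ai"
  Row 1: "lbo"
  Row 2: "i"
First row length: 2

2


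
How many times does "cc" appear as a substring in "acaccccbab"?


Searching for "cc" in "acaccccbab"
Scanning each position:
  Position 0: "ac" => no
  Position 1: "ca" => no
  Position 2: "ac" => no
  Position 3: "cc" => MATCH
  Position 4: "cc" => MATCH
  Position 5: "cc" => MATCH
  Position 6: "cb" => no
  Position 7: "ba" => no
  Position 8: "ab" => no
Total occurrences: 3

3


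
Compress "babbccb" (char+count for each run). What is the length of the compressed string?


Input: babbccb
Runs:
  'b' x 1 => "b1"
  'a' x 1 => "a1"
  'b' x 2 => "b2"
  'c' x 2 => "c2"
  'b' x 1 => "b1"
Compressed: "b1a1b2c2b1"
Compressed length: 10

10


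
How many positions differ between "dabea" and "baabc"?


Comparing "dabea" and "baabc" position by position:
  Position 0: 'd' vs 'b' => DIFFER
  Position 1: 'a' vs 'a' => same
  Position 2: 'b' vs 'a' => DIFFER
  Position 3: 'e' vs 'b' => DIFFER
  Position 4: 'a' vs 'c' => DIFFER
Positions that differ: 4

4


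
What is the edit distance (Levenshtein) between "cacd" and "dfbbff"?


Computing edit distance: "cacd" -> "dfbbff"
DP table:
           d    f    b    b    f    f
      0    1    2    3    4    5    6
  c   1    1    2    3    4    5    6
  a   2    2    2    3    4    5    6
  c   3    3    3    3    4    5    6
  d   4    3    4    4    4    5    6
Edit distance = dp[4][6] = 6

6


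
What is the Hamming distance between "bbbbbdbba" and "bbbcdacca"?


Comparing "bbbbbdbba" and "bbbcdacca" position by position:
  Position 0: 'b' vs 'b' => same
  Position 1: 'b' vs 'b' => same
  Position 2: 'b' vs 'b' => same
  Position 3: 'b' vs 'c' => differ
  Position 4: 'b' vs 'd' => differ
  Position 5: 'd' vs 'a' => differ
  Position 6: 'b' vs 'c' => differ
  Position 7: 'b' vs 'c' => differ
  Position 8: 'a' vs 'a' => same
Total differences (Hamming distance): 5

5


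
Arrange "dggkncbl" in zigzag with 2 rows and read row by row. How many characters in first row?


Zigzag "dggkncbl" into 2 rows:
Placing characters:
  'd' => row 0
  'g' => row 1
  'g' => row 0
  'k' => row 1
  'n' => row 0
  'c' => row 1
  'b' => row 0
  'l' => row 1
Rows:
  Row 0: "dgnb"
  Row 1: "gkcl"
First row length: 4

4


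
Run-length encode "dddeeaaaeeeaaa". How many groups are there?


Input: dddeeaaaeeeaaa
Scanning for consecutive runs:
  Group 1: 'd' x 3 (positions 0-2)
  Group 2: 'e' x 2 (positions 3-4)
  Group 3: 'a' x 3 (positions 5-7)
  Group 4: 'e' x 3 (positions 8-10)
  Group 5: 'a' x 3 (positions 11-13)
Total groups: 5

5


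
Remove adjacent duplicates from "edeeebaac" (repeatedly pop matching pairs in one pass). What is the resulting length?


Input: edeeebaac
Stack-based adjacent duplicate removal:
  Read 'e': push. Stack: e
  Read 'd': push. Stack: ed
  Read 'e': push. Stack: ede
  Read 'e': matches stack top 'e' => pop. Stack: ed
  Read 'e': push. Stack: ede
  Read 'b': push. Stack: edeb
  Read 'a': push. Stack: edeba
  Read 'a': matches stack top 'a' => pop. Stack: edeb
  Read 'c': push. Stack: edebc
Final stack: "edebc" (length 5)

5


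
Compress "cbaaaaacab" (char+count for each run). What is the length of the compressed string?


Input: cbaaaaacab
Runs:
  'c' x 1 => "c1"
  'b' x 1 => "b1"
  'a' x 5 => "a5"
  'c' x 1 => "c1"
  'a' x 1 => "a1"
  'b' x 1 => "b1"
Compressed: "c1b1a5c1a1b1"
Compressed length: 12

12


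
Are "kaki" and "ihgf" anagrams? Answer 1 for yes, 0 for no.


Strings: "kaki", "ihgf"
Sorted first:  aikk
Sorted second: fghi
Differ at position 0: 'a' vs 'f' => not anagrams

0


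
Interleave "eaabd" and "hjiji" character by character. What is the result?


Interleaving "eaabd" and "hjiji":
  Position 0: 'e' from first, 'h' from second => "eh"
  Position 1: 'a' from first, 'j' from second => "aj"
  Position 2: 'a' from first, 'i' from second => "ai"
  Position 3: 'b' from first, 'j' from second => "bj"
  Position 4: 'd' from first, 'i' from second => "di"
Result: ehajaibjdi

ehajaibjdi


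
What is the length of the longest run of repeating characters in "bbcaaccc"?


Input: "bbcaaccc"
Scanning for longest run:
  Position 1 ('b'): continues run of 'b', length=2
  Position 2 ('c'): new char, reset run to 1
  Position 3 ('a'): new char, reset run to 1
  Position 4 ('a'): continues run of 'a', length=2
  Position 5 ('c'): new char, reset run to 1
  Position 6 ('c'): continues run of 'c', length=2
  Position 7 ('c'): continues run of 'c', length=3
Longest run: 'c' with length 3

3


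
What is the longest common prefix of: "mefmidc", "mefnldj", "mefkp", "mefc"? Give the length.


Words: mefmidc, mefnldj, mefkp, mefc
  Position 0: all 'm' => match
  Position 1: all 'e' => match
  Position 2: all 'f' => match
  Position 3: ('m', 'n', 'k', 'c') => mismatch, stop
LCP = "mef" (length 3)

3


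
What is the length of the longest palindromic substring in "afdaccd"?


Input: "afdaccd"
Checking substrings for palindromes:
  [4:6] "cc" (len 2) => palindrome
Longest palindromic substring: "cc" with length 2

2


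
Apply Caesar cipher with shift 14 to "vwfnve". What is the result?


Caesar cipher: shift "vwfnve" by 14
  'v' (pos 21) + 14 = pos 9 = 'j'
  'w' (pos 22) + 14 = pos 10 = 'k'
  'f' (pos 5) + 14 = pos 19 = 't'
  'n' (pos 13) + 14 = pos 1 = 'b'
  'v' (pos 21) + 14 = pos 9 = 'j'
  'e' (pos 4) + 14 = pos 18 = 's'
Result: jktbjs

jktbjs


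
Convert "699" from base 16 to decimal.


Input: "699" in base 16
Positional expansion:
  Digit '6' (value 6) x 16^2 = 1536
  Digit '9' (value 9) x 16^1 = 144
  Digit '9' (value 9) x 16^0 = 9
Sum = 1689

1689


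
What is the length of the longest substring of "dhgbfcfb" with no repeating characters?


Input: "dhgbfcfb"
Sliding window (track last position of each char):
  Position 0 ('d'): window [0,0] length 1 -- new best
  Position 1 ('h'): window [0,1] length 2 -- new best
  Position 2 ('g'): window [0,2] length 3 -- new best
  Position 3 ('b'): window [0,3] length 4 -- new best
  Position 4 ('f'): window [0,4] length 5 -- new best
  Position 5 ('c'): window [0,5] length 6 -- new best
  Position 6 ('f'): repeat (last at 4), move window start to 5
  Position 6 ('f'): window [5,6] length 2
  Position 7 ('b'): window [5,7] length 3
Longest substring with no repeats: "dhgbfc" with length 6

6


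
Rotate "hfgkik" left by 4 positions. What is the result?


Input: "hfgkik", rotate left by 4
First 4 characters: "hfgk"
Remaining characters: "ik"
Concatenate remaining + first: "ik" + "hfgk" = "ikhfgk"

ikhfgk


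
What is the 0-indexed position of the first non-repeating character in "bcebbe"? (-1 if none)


Input: bcebbe
Character frequencies:
  'b': 3
  'c': 1
  'e': 2
Scanning left to right for freq == 1:
  Position 0 ('b'): freq=3, skip
  Position 1 ('c'): unique! => answer = 1

1


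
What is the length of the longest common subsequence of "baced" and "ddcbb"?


LCS of "baced" and "ddcbb"
DP table:
           d    d    c    b    b
      0    0    0    0    0    0
  b   0    0    0    0    1    1
  a   0    0    0    0    1    1
  c   0    0    0    1    1    1
  e   0    0    0    1    1    1
  d   0    1    1    1    1    1
LCS length = dp[5][5] = 1

1


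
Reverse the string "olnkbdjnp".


Input: olnkbdjnp
Reading characters right to left:
  Position 8: 'p'
  Position 7: 'n'
  Position 6: 'j'
  Position 5: 'd'
  Position 4: 'b'
  Position 3: 'k'
  Position 2: 'n'
  Position 1: 'l'
  Position 0: 'o'
Reversed: pnjdbknlo

pnjdbknlo


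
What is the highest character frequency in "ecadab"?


Input: ecadab
Character counts:
  'a': 2
  'b': 1
  'c': 1
  'd': 1
  'e': 1
Maximum frequency: 2

2


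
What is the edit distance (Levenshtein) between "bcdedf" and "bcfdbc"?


Computing edit distance: "bcdedf" -> "bcfdbc"
DP table:
           b    c    f    d    b    c
      0    1    2    3    4    5    6
  b   1    0    1    2    3    4    5
  c   2    1    0    1    2    3    4
  d   3    2    1    1    1    2    3
  e   4    3    2    2    2    2    3
  d   5    4    3    3    2    3    3
  f   6    5    4    3    3    3    4
Edit distance = dp[6][6] = 4

4


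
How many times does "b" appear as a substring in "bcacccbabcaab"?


Searching for "b" in "bcacccbabcaab"
Scanning each position:
  Position 0: "b" => MATCH
  Position 1: "c" => no
  Position 2: "a" => no
  Position 3: "c" => no
  Position 4: "c" => no
  Position 5: "c" => no
  Position 6: "b" => MATCH
  Position 7: "a" => no
  Position 8: "b" => MATCH
  Position 9: "c" => no
  Position 10: "a" => no
  Position 11: "a" => no
  Position 12: "b" => MATCH
Total occurrences: 4

4


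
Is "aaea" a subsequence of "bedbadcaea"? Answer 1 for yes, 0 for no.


Check if "aaea" is a subsequence of "bedbadcaea"
Greedy scan:
  Position 0 ('b'): no match needed
  Position 1 ('e'): no match needed
  Position 2 ('d'): no match needed
  Position 3 ('b'): no match needed
  Position 4 ('a'): matches sub[0] = 'a'
  Position 5 ('d'): no match needed
  Position 6 ('c'): no match needed
  Position 7 ('a'): matches sub[1] = 'a'
  Position 8 ('e'): matches sub[2] = 'e'
  Position 9 ('a'): matches sub[3] = 'a'
All 4 characters matched => is a subsequence

1


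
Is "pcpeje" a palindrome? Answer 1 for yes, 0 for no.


Input: pcpeje
Reversed: ejepcp
  Compare pos 0 ('p') with pos 5 ('e'): MISMATCH
  Compare pos 1 ('c') with pos 4 ('j'): MISMATCH
  Compare pos 2 ('p') with pos 3 ('e'): MISMATCH
Result: not a palindrome

0


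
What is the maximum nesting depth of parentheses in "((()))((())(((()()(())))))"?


Input: "((()))((())(((()()(())))))"
Tracking depth:
  Position 0 '(': depth becomes 1
  Position 1 '(': depth becomes 2
  Position 2 '(': depth becomes 3
  Position 3 ')': depth becomes 2
  Position 4 ')': depth becomes 1
  Position 5 ')': depth becomes 0
  Position 6 '(': depth becomes 1
  Position 7 '(': depth becomes 2
  Position 8 '(': depth becomes 3
  Position 9 ')': depth becomes 2
  Position 10 ')': depth becomes 1
  Position 11 '(': depth becomes 2
  Position 12 '(': depth becomes 3
  Position 13 '(': depth becomes 4
  Position 14 '(': depth becomes 5
  Position 15 ')': depth becomes 4
  Position 16 '(': depth becomes 5
  Position 17 ')': depth becomes 4
  Position 18 '(': depth becomes 5
  Position 19 '(': depth becomes 6
  Position 20 ')': depth becomes 5
  Position 21 ')': depth becomes 4
  Position 22 ')': depth becomes 3
  Position 23 ')': depth becomes 2
  Position 24 ')': depth becomes 1
  Position 25 ')': depth becomes 0
Maximum depth reached: 6

6


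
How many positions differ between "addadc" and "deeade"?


Comparing "addadc" and "deeade" position by position:
  Position 0: 'a' vs 'd' => DIFFER
  Position 1: 'd' vs 'e' => DIFFER
  Position 2: 'd' vs 'e' => DIFFER
  Position 3: 'a' vs 'a' => same
  Position 4: 'd' vs 'd' => same
  Position 5: 'c' vs 'e' => DIFFER
Positions that differ: 4

4


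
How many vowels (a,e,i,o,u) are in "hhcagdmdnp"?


Input: hhcagdmdnp
Checking each character:
  'h' at position 0: consonant
  'h' at position 1: consonant
  'c' at position 2: consonant
  'a' at position 3: vowel (running total: 1)
  'g' at position 4: consonant
  'd' at position 5: consonant
  'm' at position 6: consonant
  'd' at position 7: consonant
  'n' at position 8: consonant
  'p' at position 9: consonant
Total vowels: 1

1


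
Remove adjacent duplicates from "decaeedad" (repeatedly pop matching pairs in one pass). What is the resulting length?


Input: decaeedad
Stack-based adjacent duplicate removal:
  Read 'd': push. Stack: d
  Read 'e': push. Stack: de
  Read 'c': push. Stack: dec
  Read 'a': push. Stack: deca
  Read 'e': push. Stack: decae
  Read 'e': matches stack top 'e' => pop. Stack: deca
  Read 'd': push. Stack: decad
  Read 'a': push. Stack: decada
  Read 'd': push. Stack: decadad
Final stack: "decadad" (length 7)

7


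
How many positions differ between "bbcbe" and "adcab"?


Comparing "bbcbe" and "adcab" position by position:
  Position 0: 'b' vs 'a' => DIFFER
  Position 1: 'b' vs 'd' => DIFFER
  Position 2: 'c' vs 'c' => same
  Position 3: 'b' vs 'a' => DIFFER
  Position 4: 'e' vs 'b' => DIFFER
Positions that differ: 4

4


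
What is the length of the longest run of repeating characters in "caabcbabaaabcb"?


Input: "caabcbabaaabcb"
Scanning for longest run:
  Position 1 ('a'): new char, reset run to 1
  Position 2 ('a'): continues run of 'a', length=2
  Position 3 ('b'): new char, reset run to 1
  Position 4 ('c'): new char, reset run to 1
  Position 5 ('b'): new char, reset run to 1
  Position 6 ('a'): new char, reset run to 1
  Position 7 ('b'): new char, reset run to 1
  Position 8 ('a'): new char, reset run to 1
  Position 9 ('a'): continues run of 'a', length=2
  Position 10 ('a'): continues run of 'a', length=3
  Position 11 ('b'): new char, reset run to 1
  Position 12 ('c'): new char, reset run to 1
  Position 13 ('b'): new char, reset run to 1
Longest run: 'a' with length 3

3


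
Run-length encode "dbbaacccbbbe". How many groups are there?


Input: dbbaacccbbbe
Scanning for consecutive runs:
  Group 1: 'd' x 1 (positions 0-0)
  Group 2: 'b' x 2 (positions 1-2)
  Group 3: 'a' x 2 (positions 3-4)
  Group 4: 'c' x 3 (positions 5-7)
  Group 5: 'b' x 3 (positions 8-10)
  Group 6: 'e' x 1 (positions 11-11)
Total groups: 6

6


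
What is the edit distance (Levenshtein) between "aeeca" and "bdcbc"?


Computing edit distance: "aeeca" -> "bdcbc"
DP table:
           b    d    c    b    c
      0    1    2    3    4    5
  a   1    1    2    3    4    5
  e   2    2    2    3    4    5
  e   3    3    3    3    4    5
  c   4    4    4    3    4    4
  a   5    5    5    4    4    5
Edit distance = dp[5][5] = 5

5


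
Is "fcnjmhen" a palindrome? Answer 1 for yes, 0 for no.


Input: fcnjmhen
Reversed: nehmjncf
  Compare pos 0 ('f') with pos 7 ('n'): MISMATCH
  Compare pos 1 ('c') with pos 6 ('e'): MISMATCH
  Compare pos 2 ('n') with pos 5 ('h'): MISMATCH
  Compare pos 3 ('j') with pos 4 ('m'): MISMATCH
Result: not a palindrome

0


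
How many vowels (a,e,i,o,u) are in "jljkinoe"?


Input: jljkinoe
Checking each character:
  'j' at position 0: consonant
  'l' at position 1: consonant
  'j' at position 2: consonant
  'k' at position 3: consonant
  'i' at position 4: vowel (running total: 1)
  'n' at position 5: consonant
  'o' at position 6: vowel (running total: 2)
  'e' at position 7: vowel (running total: 3)
Total vowels: 3

3


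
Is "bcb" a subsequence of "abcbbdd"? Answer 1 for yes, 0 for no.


Check if "bcb" is a subsequence of "abcbbdd"
Greedy scan:
  Position 0 ('a'): no match needed
  Position 1 ('b'): matches sub[0] = 'b'
  Position 2 ('c'): matches sub[1] = 'c'
  Position 3 ('b'): matches sub[2] = 'b'
  Position 4 ('b'): no match needed
  Position 5 ('d'): no match needed
  Position 6 ('d'): no match needed
All 3 characters matched => is a subsequence

1


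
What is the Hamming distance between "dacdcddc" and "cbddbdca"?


Comparing "dacdcddc" and "cbddbdca" position by position:
  Position 0: 'd' vs 'c' => differ
  Position 1: 'a' vs 'b' => differ
  Position 2: 'c' vs 'd' => differ
  Position 3: 'd' vs 'd' => same
  Position 4: 'c' vs 'b' => differ
  Position 5: 'd' vs 'd' => same
  Position 6: 'd' vs 'c' => differ
  Position 7: 'c' vs 'a' => differ
Total differences (Hamming distance): 6

6


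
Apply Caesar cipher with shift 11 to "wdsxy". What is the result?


Caesar cipher: shift "wdsxy" by 11
  'w' (pos 22) + 11 = pos 7 = 'h'
  'd' (pos 3) + 11 = pos 14 = 'o'
  's' (pos 18) + 11 = pos 3 = 'd'
  'x' (pos 23) + 11 = pos 8 = 'i'
  'y' (pos 24) + 11 = pos 9 = 'j'
Result: hodij

hodij


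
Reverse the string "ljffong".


Input: ljffong
Reading characters right to left:
  Position 6: 'g'
  Position 5: 'n'
  Position 4: 'o'
  Position 3: 'f'
  Position 2: 'f'
  Position 1: 'j'
  Position 0: 'l'
Reversed: gnoffjl

gnoffjl


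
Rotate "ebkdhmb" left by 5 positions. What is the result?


Input: "ebkdhmb", rotate left by 5
First 5 characters: "ebkdh"
Remaining characters: "mb"
Concatenate remaining + first: "mb" + "ebkdh" = "mbebkdh"

mbebkdh


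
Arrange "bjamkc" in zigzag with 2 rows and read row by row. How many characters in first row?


Zigzag "bjamkc" into 2 rows:
Placing characters:
  'b' => row 0
  'j' => row 1
  'a' => row 0
  'm' => row 1
  'k' => row 0
  'c' => row 1
Rows:
  Row 0: "bak"
  Row 1: "jmc"
First row length: 3

3


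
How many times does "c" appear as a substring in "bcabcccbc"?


Searching for "c" in "bcabcccbc"
Scanning each position:
  Position 0: "b" => no
  Position 1: "c" => MATCH
  Position 2: "a" => no
  Position 3: "b" => no
  Position 4: "c" => MATCH
  Position 5: "c" => MATCH
  Position 6: "c" => MATCH
  Position 7: "b" => no
  Position 8: "c" => MATCH
Total occurrences: 5

5


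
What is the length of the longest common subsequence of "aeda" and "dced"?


LCS of "aeda" and "dced"
DP table:
           d    c    e    d
      0    0    0    0    0
  a   0    0    0    0    0
  e   0    0    0    1    1
  d   0    1    1    1    2
  a   0    1    1    1    2
LCS length = dp[4][4] = 2

2


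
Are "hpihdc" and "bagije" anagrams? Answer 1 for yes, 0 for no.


Strings: "hpihdc", "bagije"
Sorted first:  cdhhip
Sorted second: abegij
Differ at position 0: 'c' vs 'a' => not anagrams

0


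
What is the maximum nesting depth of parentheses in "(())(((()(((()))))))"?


Input: "(())(((()(((()))))))"
Tracking depth:
  Position 0 '(': depth becomes 1
  Position 1 '(': depth becomes 2
  Position 2 ')': depth becomes 1
  Position 3 ')': depth becomes 0
  Position 4 '(': depth becomes 1
  Position 5 '(': depth becomes 2
  Position 6 '(': depth becomes 3
  Position 7 '(': depth becomes 4
  Position 8 ')': depth becomes 3
  Position 9 '(': depth becomes 4
  Position 10 '(': depth becomes 5
  Position 11 '(': depth becomes 6
  Position 12 '(': depth becomes 7
  Position 13 ')': depth becomes 6
  Position 14 ')': depth becomes 5
  Position 15 ')': depth becomes 4
  Position 16 ')': depth becomes 3
  Position 17 ')': depth becomes 2
  Position 18 ')': depth becomes 1
  Position 19 ')': depth becomes 0
Maximum depth reached: 7

7


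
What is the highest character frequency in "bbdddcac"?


Input: bbdddcac
Character counts:
  'a': 1
  'b': 2
  'c': 2
  'd': 3
Maximum frequency: 3

3


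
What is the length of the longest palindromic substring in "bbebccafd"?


Input: "bbebccafd"
Checking substrings for palindromes:
  [1:4] "beb" (len 3) => palindrome
  [0:2] "bb" (len 2) => palindrome
  [4:6] "cc" (len 2) => palindrome
Longest palindromic substring: "beb" with length 3

3


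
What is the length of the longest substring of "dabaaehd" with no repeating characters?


Input: "dabaaehd"
Sliding window (track last position of each char):
  Position 0 ('d'): window [0,0] length 1 -- new best
  Position 1 ('a'): window [0,1] length 2 -- new best
  Position 2 ('b'): window [0,2] length 3 -- new best
  Position 3 ('a'): repeat (last at 1), move window start to 2
  Position 3 ('a'): window [2,3] length 2
  Position 4 ('a'): repeat (last at 3), move window start to 4
  Position 4 ('a'): window [4,4] length 1
  Position 5 ('e'): window [4,5] length 2
  Position 6 ('h'): window [4,6] length 3
  Position 7 ('d'): window [4,7] length 4 -- new best
Longest substring with no repeats: "aehd" with length 4

4


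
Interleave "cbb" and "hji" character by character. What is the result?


Interleaving "cbb" and "hji":
  Position 0: 'c' from first, 'h' from second => "ch"
  Position 1: 'b' from first, 'j' from second => "bj"
  Position 2: 'b' from first, 'i' from second => "bi"
Result: chbjbi

chbjbi


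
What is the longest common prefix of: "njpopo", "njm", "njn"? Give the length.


Words: njpopo, njm, njn
  Position 0: all 'n' => match
  Position 1: all 'j' => match
  Position 2: ('p', 'm', 'n') => mismatch, stop
LCP = "nj" (length 2)

2


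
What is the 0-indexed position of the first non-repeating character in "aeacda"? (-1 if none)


Input: aeacda
Character frequencies:
  'a': 3
  'c': 1
  'd': 1
  'e': 1
Scanning left to right for freq == 1:
  Position 0 ('a'): freq=3, skip
  Position 1 ('e'): unique! => answer = 1

1


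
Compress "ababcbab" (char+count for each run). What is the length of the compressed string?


Input: ababcbab
Runs:
  'a' x 1 => "a1"
  'b' x 1 => "b1"
  'a' x 1 => "a1"
  'b' x 1 => "b1"
  'c' x 1 => "c1"
  'b' x 1 => "b1"
  'a' x 1 => "a1"
  'b' x 1 => "b1"
Compressed: "a1b1a1b1c1b1a1b1"
Compressed length: 16

16


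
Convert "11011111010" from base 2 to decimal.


Input: "11011111010" in base 2
Positional expansion:
  Digit '1' (value 1) x 2^10 = 1024
  Digit '1' (value 1) x 2^9 = 512
  Digit '0' (value 0) x 2^8 = 0
  Digit '1' (value 1) x 2^7 = 128
  Digit '1' (value 1) x 2^6 = 64
  Digit '1' (value 1) x 2^5 = 32
  Digit '1' (value 1) x 2^4 = 16
  Digit '1' (value 1) x 2^3 = 8
  Digit '0' (value 0) x 2^2 = 0
  Digit '1' (value 1) x 2^1 = 2
  Digit '0' (value 0) x 2^0 = 0
Sum = 1786

1786


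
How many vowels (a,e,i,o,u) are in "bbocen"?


Input: bbocen
Checking each character:
  'b' at position 0: consonant
  'b' at position 1: consonant
  'o' at position 2: vowel (running total: 1)
  'c' at position 3: consonant
  'e' at position 4: vowel (running total: 2)
  'n' at position 5: consonant
Total vowels: 2

2


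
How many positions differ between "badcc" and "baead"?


Comparing "badcc" and "baead" position by position:
  Position 0: 'b' vs 'b' => same
  Position 1: 'a' vs 'a' => same
  Position 2: 'd' vs 'e' => DIFFER
  Position 3: 'c' vs 'a' => DIFFER
  Position 4: 'c' vs 'd' => DIFFER
Positions that differ: 3

3


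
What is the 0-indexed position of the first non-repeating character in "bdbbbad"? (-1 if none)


Input: bdbbbad
Character frequencies:
  'a': 1
  'b': 4
  'd': 2
Scanning left to right for freq == 1:
  Position 0 ('b'): freq=4, skip
  Position 1 ('d'): freq=2, skip
  Position 2 ('b'): freq=4, skip
  Position 3 ('b'): freq=4, skip
  Position 4 ('b'): freq=4, skip
  Position 5 ('a'): unique! => answer = 5

5


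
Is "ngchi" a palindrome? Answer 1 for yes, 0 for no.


Input: ngchi
Reversed: ihcgn
  Compare pos 0 ('n') with pos 4 ('i'): MISMATCH
  Compare pos 1 ('g') with pos 3 ('h'): MISMATCH
Result: not a palindrome

0


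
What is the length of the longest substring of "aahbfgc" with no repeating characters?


Input: "aahbfgc"
Sliding window (track last position of each char):
  Position 0 ('a'): window [0,0] length 1 -- new best
  Position 1 ('a'): repeat (last at 0), move window start to 1
  Position 1 ('a'): window [1,1] length 1
  Position 2 ('h'): window [1,2] length 2 -- new best
  Position 3 ('b'): window [1,3] length 3 -- new best
  Position 4 ('f'): window [1,4] length 4 -- new best
  Position 5 ('g'): window [1,5] length 5 -- new best
  Position 6 ('c'): window [1,6] length 6 -- new best
Longest substring with no repeats: "ahbfgc" with length 6

6


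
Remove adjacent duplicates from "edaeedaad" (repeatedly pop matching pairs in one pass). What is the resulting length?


Input: edaeedaad
Stack-based adjacent duplicate removal:
  Read 'e': push. Stack: e
  Read 'd': push. Stack: ed
  Read 'a': push. Stack: eda
  Read 'e': push. Stack: edae
  Read 'e': matches stack top 'e' => pop. Stack: eda
  Read 'd': push. Stack: edad
  Read 'a': push. Stack: edada
  Read 'a': matches stack top 'a' => pop. Stack: edad
  Read 'd': matches stack top 'd' => pop. Stack: eda
Final stack: "eda" (length 3)

3


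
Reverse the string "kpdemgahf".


Input: kpdemgahf
Reading characters right to left:
  Position 8: 'f'
  Position 7: 'h'
  Position 6: 'a'
  Position 5: 'g'
  Position 4: 'm'
  Position 3: 'e'
  Position 2: 'd'
  Position 1: 'p'
  Position 0: 'k'
Reversed: fhagmedpk

fhagmedpk


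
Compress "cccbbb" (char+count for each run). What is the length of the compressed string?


Input: cccbbb
Runs:
  'c' x 3 => "c3"
  'b' x 3 => "b3"
Compressed: "c3b3"
Compressed length: 4

4


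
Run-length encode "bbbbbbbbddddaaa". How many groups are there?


Input: bbbbbbbbddddaaa
Scanning for consecutive runs:
  Group 1: 'b' x 8 (positions 0-7)
  Group 2: 'd' x 4 (positions 8-11)
  Group 3: 'a' x 3 (positions 12-14)
Total groups: 3

3


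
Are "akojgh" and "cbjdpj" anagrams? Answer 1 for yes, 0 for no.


Strings: "akojgh", "cbjdpj"
Sorted first:  aghjko
Sorted second: bcdjjp
Differ at position 0: 'a' vs 'b' => not anagrams

0


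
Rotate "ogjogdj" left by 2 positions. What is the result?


Input: "ogjogdj", rotate left by 2
First 2 characters: "og"
Remaining characters: "jogdj"
Concatenate remaining + first: "jogdj" + "og" = "jogdjog"

jogdjog


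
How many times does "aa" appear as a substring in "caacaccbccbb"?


Searching for "aa" in "caacaccbccbb"
Scanning each position:
  Position 0: "ca" => no
  Position 1: "aa" => MATCH
  Position 2: "ac" => no
  Position 3: "ca" => no
  Position 4: "ac" => no
  Position 5: "cc" => no
  Position 6: "cb" => no
  Position 7: "bc" => no
  Position 8: "cc" => no
  Position 9: "cb" => no
  Position 10: "bb" => no
Total occurrences: 1

1


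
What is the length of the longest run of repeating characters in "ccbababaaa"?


Input: "ccbababaaa"
Scanning for longest run:
  Position 1 ('c'): continues run of 'c', length=2
  Position 2 ('b'): new char, reset run to 1
  Position 3 ('a'): new char, reset run to 1
  Position 4 ('b'): new char, reset run to 1
  Position 5 ('a'): new char, reset run to 1
  Position 6 ('b'): new char, reset run to 1
  Position 7 ('a'): new char, reset run to 1
  Position 8 ('a'): continues run of 'a', length=2
  Position 9 ('a'): continues run of 'a', length=3
Longest run: 'a' with length 3

3


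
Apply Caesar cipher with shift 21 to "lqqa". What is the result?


Caesar cipher: shift "lqqa" by 21
  'l' (pos 11) + 21 = pos 6 = 'g'
  'q' (pos 16) + 21 = pos 11 = 'l'
  'q' (pos 16) + 21 = pos 11 = 'l'
  'a' (pos 0) + 21 = pos 21 = 'v'
Result: gllv

gllv


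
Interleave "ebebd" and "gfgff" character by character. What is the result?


Interleaving "ebebd" and "gfgff":
  Position 0: 'e' from first, 'g' from second => "eg"
  Position 1: 'b' from first, 'f' from second => "bf"
  Position 2: 'e' from first, 'g' from second => "eg"
  Position 3: 'b' from first, 'f' from second => "bf"
  Position 4: 'd' from first, 'f' from second => "df"
Result: egbfegbfdf

egbfegbfdf


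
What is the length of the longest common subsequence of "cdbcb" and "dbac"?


LCS of "cdbcb" and "dbac"
DP table:
           d    b    a    c
      0    0    0    0    0
  c   0    0    0    0    1
  d   0    1    1    1    1
  b   0    1    2    2    2
  c   0    1    2    2    3
  b   0    1    2    2    3
LCS length = dp[5][4] = 3

3


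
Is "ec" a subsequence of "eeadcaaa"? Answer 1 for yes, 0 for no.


Check if "ec" is a subsequence of "eeadcaaa"
Greedy scan:
  Position 0 ('e'): matches sub[0] = 'e'
  Position 1 ('e'): no match needed
  Position 2 ('a'): no match needed
  Position 3 ('d'): no match needed
  Position 4 ('c'): matches sub[1] = 'c'
  Position 5 ('a'): no match needed
  Position 6 ('a'): no match needed
  Position 7 ('a'): no match needed
All 2 characters matched => is a subsequence

1


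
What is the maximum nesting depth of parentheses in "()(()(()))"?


Input: "()(()(()))"
Tracking depth:
  Position 0 '(': depth becomes 1
  Position 1 ')': depth becomes 0
  Position 2 '(': depth becomes 1
  Position 3 '(': depth becomes 2
  Position 4 ')': depth becomes 1
  Position 5 '(': depth becomes 2
  Position 6 '(': depth becomes 3
  Position 7 ')': depth becomes 2
  Position 8 ')': depth becomes 1
  Position 9 ')': depth becomes 0
Maximum depth reached: 3

3


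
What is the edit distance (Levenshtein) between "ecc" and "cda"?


Computing edit distance: "ecc" -> "cda"
DP table:
           c    d    a
      0    1    2    3
  e   1    1    2    3
  c   2    1    2    3
  c   3    2    2    3
Edit distance = dp[3][3] = 3

3


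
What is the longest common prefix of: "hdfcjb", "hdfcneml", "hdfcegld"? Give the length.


Words: hdfcjb, hdfcneml, hdfcegld
  Position 0: all 'h' => match
  Position 1: all 'd' => match
  Position 2: all 'f' => match
  Position 3: all 'c' => match
  Position 4: ('j', 'n', 'e') => mismatch, stop
LCP = "hdfc" (length 4)

4


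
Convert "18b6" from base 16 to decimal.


Input: "18b6" in base 16
Positional expansion:
  Digit '1' (value 1) x 16^3 = 4096
  Digit '8' (value 8) x 16^2 = 2048
  Digit 'b' (value 11) x 16^1 = 176
  Digit '6' (value 6) x 16^0 = 6
Sum = 6326

6326


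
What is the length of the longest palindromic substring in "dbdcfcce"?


Input: "dbdcfcce"
Checking substrings for palindromes:
  [0:3] "dbd" (len 3) => palindrome
  [3:6] "cfc" (len 3) => palindrome
  [5:7] "cc" (len 2) => palindrome
Longest palindromic substring: "dbd" with length 3

3


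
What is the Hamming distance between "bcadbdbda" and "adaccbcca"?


Comparing "bcadbdbda" and "adaccbcca" position by position:
  Position 0: 'b' vs 'a' => differ
  Position 1: 'c' vs 'd' => differ
  Position 2: 'a' vs 'a' => same
  Position 3: 'd' vs 'c' => differ
  Position 4: 'b' vs 'c' => differ
  Position 5: 'd' vs 'b' => differ
  Position 6: 'b' vs 'c' => differ
  Position 7: 'd' vs 'c' => differ
  Position 8: 'a' vs 'a' => same
Total differences (Hamming distance): 7

7


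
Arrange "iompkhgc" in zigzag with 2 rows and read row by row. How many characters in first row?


Zigzag "iompkhgc" into 2 rows:
Placing characters:
  'i' => row 0
  'o' => row 1
  'm' => row 0
  'p' => row 1
  'k' => row 0
  'h' => row 1
  'g' => row 0
  'c' => row 1
Rows:
  Row 0: "imkg"
  Row 1: "ophc"
First row length: 4

4


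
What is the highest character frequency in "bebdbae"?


Input: bebdbae
Character counts:
  'a': 1
  'b': 3
  'd': 1
  'e': 2
Maximum frequency: 3

3


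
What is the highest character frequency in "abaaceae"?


Input: abaaceae
Character counts:
  'a': 4
  'b': 1
  'c': 1
  'e': 2
Maximum frequency: 4

4


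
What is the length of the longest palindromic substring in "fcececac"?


Input: "fcececac"
Checking substrings for palindromes:
  [1:6] "cecec" (len 5) => palindrome
  [1:4] "cec" (len 3) => palindrome
  [2:5] "ece" (len 3) => palindrome
  [3:6] "cec" (len 3) => palindrome
  [5:8] "cac" (len 3) => palindrome
Longest palindromic substring: "cecec" with length 5

5


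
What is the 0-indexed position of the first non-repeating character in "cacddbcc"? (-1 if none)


Input: cacddbcc
Character frequencies:
  'a': 1
  'b': 1
  'c': 4
  'd': 2
Scanning left to right for freq == 1:
  Position 0 ('c'): freq=4, skip
  Position 1 ('a'): unique! => answer = 1

1


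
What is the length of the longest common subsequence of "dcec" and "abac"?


LCS of "dcec" and "abac"
DP table:
           a    b    a    c
      0    0    0    0    0
  d   0    0    0    0    0
  c   0    0    0    0    1
  e   0    0    0    0    1
  c   0    0    0    0    1
LCS length = dp[4][4] = 1

1


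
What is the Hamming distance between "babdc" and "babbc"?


Comparing "babdc" and "babbc" position by position:
  Position 0: 'b' vs 'b' => same
  Position 1: 'a' vs 'a' => same
  Position 2: 'b' vs 'b' => same
  Position 3: 'd' vs 'b' => differ
  Position 4: 'c' vs 'c' => same
Total differences (Hamming distance): 1

1


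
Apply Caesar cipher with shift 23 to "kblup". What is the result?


Caesar cipher: shift "kblup" by 23
  'k' (pos 10) + 23 = pos 7 = 'h'
  'b' (pos 1) + 23 = pos 24 = 'y'
  'l' (pos 11) + 23 = pos 8 = 'i'
  'u' (pos 20) + 23 = pos 17 = 'r'
  'p' (pos 15) + 23 = pos 12 = 'm'
Result: hyirm

hyirm


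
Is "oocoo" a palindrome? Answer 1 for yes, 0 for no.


Input: oocoo
Reversed: oocoo
  Compare pos 0 ('o') with pos 4 ('o'): match
  Compare pos 1 ('o') with pos 3 ('o'): match
Result: palindrome

1


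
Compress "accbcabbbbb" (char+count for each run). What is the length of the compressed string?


Input: accbcabbbbb
Runs:
  'a' x 1 => "a1"
  'c' x 2 => "c2"
  'b' x 1 => "b1"
  'c' x 1 => "c1"
  'a' x 1 => "a1"
  'b' x 5 => "b5"
Compressed: "a1c2b1c1a1b5"
Compressed length: 12

12


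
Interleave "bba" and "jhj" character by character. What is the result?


Interleaving "bba" and "jhj":
  Position 0: 'b' from first, 'j' from second => "bj"
  Position 1: 'b' from first, 'h' from second => "bh"
  Position 2: 'a' from first, 'j' from second => "aj"
Result: bjbhaj

bjbhaj


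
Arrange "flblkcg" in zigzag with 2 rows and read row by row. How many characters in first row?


Zigzag "flblkcg" into 2 rows:
Placing characters:
  'f' => row 0
  'l' => row 1
  'b' => row 0
  'l' => row 1
  'k' => row 0
  'c' => row 1
  'g' => row 0
Rows:
  Row 0: "fbkg"
  Row 1: "llc"
First row length: 4

4


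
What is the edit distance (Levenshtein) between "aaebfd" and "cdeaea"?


Computing edit distance: "aaebfd" -> "cdeaea"
DP table:
           c    d    e    a    e    a
      0    1    2    3    4    5    6
  a   1    1    2    3    3    4    5
  a   2    2    2    3    3    4    4
  e   3    3    3    2    3    3    4
  b   4    4    4    3    3    4    4
  f   5    5    5    4    4    4    5
  d   6    6    5    5    5    5    5
Edit distance = dp[6][6] = 5

5


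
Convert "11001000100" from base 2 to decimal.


Input: "11001000100" in base 2
Positional expansion:
  Digit '1' (value 1) x 2^10 = 1024
  Digit '1' (value 1) x 2^9 = 512
  Digit '0' (value 0) x 2^8 = 0
  Digit '0' (value 0) x 2^7 = 0
  Digit '1' (value 1) x 2^6 = 64
  Digit '0' (value 0) x 2^5 = 0
  Digit '0' (value 0) x 2^4 = 0
  Digit '0' (value 0) x 2^3 = 0
  Digit '1' (value 1) x 2^2 = 4
  Digit '0' (value 0) x 2^1 = 0
  Digit '0' (value 0) x 2^0 = 0
Sum = 1604

1604


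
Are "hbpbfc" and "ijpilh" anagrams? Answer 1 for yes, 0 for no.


Strings: "hbpbfc", "ijpilh"
Sorted first:  bbcfhp
Sorted second: hiijlp
Differ at position 0: 'b' vs 'h' => not anagrams

0


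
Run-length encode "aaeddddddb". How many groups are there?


Input: aaeddddddb
Scanning for consecutive runs:
  Group 1: 'a' x 2 (positions 0-1)
  Group 2: 'e' x 1 (positions 2-2)
  Group 3: 'd' x 6 (positions 3-8)
  Group 4: 'b' x 1 (positions 9-9)
Total groups: 4

4


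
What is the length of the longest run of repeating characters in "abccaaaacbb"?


Input: "abccaaaacbb"
Scanning for longest run:
  Position 1 ('b'): new char, reset run to 1
  Position 2 ('c'): new char, reset run to 1
  Position 3 ('c'): continues run of 'c', length=2
  Position 4 ('a'): new char, reset run to 1
  Position 5 ('a'): continues run of 'a', length=2
  Position 6 ('a'): continues run of 'a', length=3
  Position 7 ('a'): continues run of 'a', length=4
  Position 8 ('c'): new char, reset run to 1
  Position 9 ('b'): new char, reset run to 1
  Position 10 ('b'): continues run of 'b', length=2
Longest run: 'a' with length 4

4


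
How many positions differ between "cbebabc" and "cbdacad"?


Comparing "cbebabc" and "cbdacad" position by position:
  Position 0: 'c' vs 'c' => same
  Position 1: 'b' vs 'b' => same
  Position 2: 'e' vs 'd' => DIFFER
  Position 3: 'b' vs 'a' => DIFFER
  Position 4: 'a' vs 'c' => DIFFER
  Position 5: 'b' vs 'a' => DIFFER
  Position 6: 'c' vs 'd' => DIFFER
Positions that differ: 5

5


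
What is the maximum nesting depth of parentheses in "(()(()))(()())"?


Input: "(()(()))(()())"
Tracking depth:
  Position 0 '(': depth becomes 1
  Position 1 '(': depth becomes 2
  Position 2 ')': depth becomes 1
  Position 3 '(': depth becomes 2
  Position 4 '(': depth becomes 3
  Position 5 ')': depth becomes 2
  Position 6 ')': depth becomes 1
  Position 7 ')': depth becomes 0
  Position 8 '(': depth becomes 1
  Position 9 '(': depth becomes 2
  Position 10 ')': depth becomes 1
  Position 11 '(': depth becomes 2
  Position 12 ')': depth becomes 1
  Position 13 ')': depth becomes 0
Maximum depth reached: 3

3


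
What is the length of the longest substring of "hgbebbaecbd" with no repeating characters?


Input: "hgbebbaecbd"
Sliding window (track last position of each char):
  Position 0 ('h'): window [0,0] length 1 -- new best
  Position 1 ('g'): window [0,1] length 2 -- new best
  Position 2 ('b'): window [0,2] length 3 -- new best
  Position 3 ('e'): window [0,3] length 4 -- new best
  Position 4 ('b'): repeat (last at 2), move window start to 3
  Position 4 ('b'): window [3,4] length 2
  Position 5 ('b'): repeat (last at 4), move window start to 5
  Position 5 ('b'): window [5,5] length 1
  Position 6 ('a'): window [5,6] length 2
  Position 7 ('e'): window [5,7] length 3
  Position 8 ('c'): window [5,8] length 4
  Position 9 ('b'): repeat (last at 5), move window start to 6
  Position 9 ('b'): window [6,9] length 4
  Position 10 ('d'): window [6,10] length 5 -- new best
Longest substring with no repeats: "aecbd" with length 5

5
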